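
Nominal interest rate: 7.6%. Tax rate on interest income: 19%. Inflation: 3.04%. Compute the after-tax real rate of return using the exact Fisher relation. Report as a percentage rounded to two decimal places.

After-tax nominal return = 7.6% × (1 − 0.19) = 6.1560%.
1 + r = 1.06156 / 1.03040 = 1.030241
After-tax real rate = 1.030241 − 1 → 3.02%.

3.02%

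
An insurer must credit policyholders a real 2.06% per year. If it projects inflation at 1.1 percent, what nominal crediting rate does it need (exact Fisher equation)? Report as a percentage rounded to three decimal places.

3.183%

(1 + i) = (1 + r)(1 + π) = 1.02060 × 1.01100 = 1.0318266
i = 1.0318266 − 1, so the required nominal rate is 3.183%.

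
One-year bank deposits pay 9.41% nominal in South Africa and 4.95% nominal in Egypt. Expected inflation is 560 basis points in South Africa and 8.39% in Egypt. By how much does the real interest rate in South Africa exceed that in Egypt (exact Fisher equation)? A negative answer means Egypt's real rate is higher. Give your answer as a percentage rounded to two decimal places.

6.78%

South Africa: (1 + 0.0941)/(1 + 0.0560) − 1 = 3.6080%
Egypt: (1 + 0.0495)/(1 + 0.0839) − 1 = -3.1737%
Differential = 3.6080% − (-3.1737%) = 6.7817% → 6.78%.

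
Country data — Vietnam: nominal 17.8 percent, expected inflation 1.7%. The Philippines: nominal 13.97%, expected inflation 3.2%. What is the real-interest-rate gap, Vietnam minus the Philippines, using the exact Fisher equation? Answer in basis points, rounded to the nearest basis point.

Vietnam: (1 + 0.1780)/(1 + 0.0170) − 1 = 15.8309%
The Philippines: (1 + 0.1397)/(1 + 0.0320) − 1 = 10.4360%
Differential = 15.8309% − 10.4360% = 5.3948% → 539 basis points.

539 basis points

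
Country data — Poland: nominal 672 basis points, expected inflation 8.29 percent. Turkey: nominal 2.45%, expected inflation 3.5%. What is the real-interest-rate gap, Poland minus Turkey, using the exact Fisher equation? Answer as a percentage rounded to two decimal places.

-0.44%

Poland: (1 + 0.0672)/(1 + 0.0829) − 1 = -1.4498%
Turkey: (1 + 0.0245)/(1 + 0.0350) − 1 = -1.0145%
Differential = -1.4498% − (-1.0145%) = -0.4353% → -0.44%.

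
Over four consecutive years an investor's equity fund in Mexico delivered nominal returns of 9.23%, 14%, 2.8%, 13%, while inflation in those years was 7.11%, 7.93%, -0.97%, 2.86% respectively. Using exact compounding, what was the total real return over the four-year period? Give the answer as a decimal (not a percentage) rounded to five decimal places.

0.22838

Nominal growth factor = 1.0923 × 1.1400 × 1.0280 × 1.1300 = 1.446500
Price-level growth factor = 1.0711 × 1.0793 × 0.9903 × 1.0286 = 1.177567
Real growth factor = 1.446500 / 1.177567 = 1.228380
Total real return = 1.228380 − 1 → 0.22838.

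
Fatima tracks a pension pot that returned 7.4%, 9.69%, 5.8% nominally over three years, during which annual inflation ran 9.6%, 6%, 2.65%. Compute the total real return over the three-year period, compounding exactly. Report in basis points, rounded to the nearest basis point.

Nominal growth factor = 1.0740 × 1.0969 × 1.0580 = 1.246399
Price-level growth factor = 1.0960 × 1.0600 × 1.0265 = 1.192547
Real growth factor = 1.246399 / 1.192547 = 1.045157
Total real return = 1.045157 − 1 → 452 basis points.

452 basis points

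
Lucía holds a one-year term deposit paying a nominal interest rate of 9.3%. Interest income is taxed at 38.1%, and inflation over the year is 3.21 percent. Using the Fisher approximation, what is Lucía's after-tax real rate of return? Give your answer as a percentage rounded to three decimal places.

2.547%

After-tax nominal return = 9.3% × (1 − 0.381) = 5.7567%.
r ≈ 5.7567% − 3.21% → 2.547%.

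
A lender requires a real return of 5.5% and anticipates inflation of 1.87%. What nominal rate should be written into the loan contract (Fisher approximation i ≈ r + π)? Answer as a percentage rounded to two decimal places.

7.37%

i ≈ r + π = 5.5% + 1.87% = 7.37%.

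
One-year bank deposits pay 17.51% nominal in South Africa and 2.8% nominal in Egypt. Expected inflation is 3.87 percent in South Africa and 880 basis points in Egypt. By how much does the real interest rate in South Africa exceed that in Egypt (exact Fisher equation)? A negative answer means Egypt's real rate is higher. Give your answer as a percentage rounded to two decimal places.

South Africa: (1 + 0.1751)/(1 + 0.0387) − 1 = 13.1318%
Egypt: (1 + 0.0280)/(1 + 0.0880) − 1 = -5.5147%
Differential = 13.1318% − (-5.5147%) = 18.6465% → 18.65%.

18.65%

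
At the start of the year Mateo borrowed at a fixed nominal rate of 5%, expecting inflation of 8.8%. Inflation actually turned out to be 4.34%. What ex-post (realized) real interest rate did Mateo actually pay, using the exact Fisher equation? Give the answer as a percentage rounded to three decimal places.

0.633%

Ex-post: (1 + 0.0500)/(1 + 0.0434) − 1 = 0.63255%
So the realized real rate is 0.633%.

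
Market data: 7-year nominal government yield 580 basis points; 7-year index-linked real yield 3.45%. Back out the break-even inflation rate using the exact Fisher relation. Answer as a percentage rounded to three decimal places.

(1 + π) = (1 + i)/(1 + r) = 1.05800 / 1.03450 = 1.022716
Break-even inflation = 1.022716 − 1 → 2.272%.

2.272%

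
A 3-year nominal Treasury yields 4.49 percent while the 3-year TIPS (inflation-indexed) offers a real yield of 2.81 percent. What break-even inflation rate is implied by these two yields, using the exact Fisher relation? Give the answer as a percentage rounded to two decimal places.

1.63%

(1 + π) = (1 + i)/(1 + r) = 1.04490 / 1.02810 = 1.016341
Break-even inflation = 1.016341 − 1 → 1.63%.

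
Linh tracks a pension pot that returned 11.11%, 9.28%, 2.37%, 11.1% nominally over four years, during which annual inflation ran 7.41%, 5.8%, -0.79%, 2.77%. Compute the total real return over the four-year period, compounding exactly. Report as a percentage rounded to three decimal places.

19.187%

Compound the nominal returns: 1.1111 × 1.0928 × 1.0237 × 1.1110 = 1.380958.
Compound inflation: 1.0741 × 1.0580 × 0.9921 × 1.0277 = 1.158650.
Deflate: 1.380958 / 1.158650 = 1.191869.
Total real return = 1.191869 − 1 → 19.187%.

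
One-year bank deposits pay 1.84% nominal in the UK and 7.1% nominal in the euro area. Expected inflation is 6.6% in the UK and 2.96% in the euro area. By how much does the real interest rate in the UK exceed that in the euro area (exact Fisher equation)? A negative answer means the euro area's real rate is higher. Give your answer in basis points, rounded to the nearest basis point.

The UK: (1 + 0.0184)/(1 + 0.0660) − 1 = -4.4653%
The euro area: (1 + 0.0710)/(1 + 0.0296) − 1 = 4.0210%
Differential = -4.4653% − 4.0210% = -8.4863% → -849 basis points.

-849 basis points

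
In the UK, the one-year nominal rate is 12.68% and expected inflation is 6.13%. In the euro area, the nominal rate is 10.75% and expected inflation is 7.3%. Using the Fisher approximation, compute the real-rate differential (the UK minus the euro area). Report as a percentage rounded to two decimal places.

3.10%

The UK: 12.68% − 6.13% = 6.550%
The euro area: 10.75% − 7.3% = 3.450%
Differential = 3.100% → 3.10%.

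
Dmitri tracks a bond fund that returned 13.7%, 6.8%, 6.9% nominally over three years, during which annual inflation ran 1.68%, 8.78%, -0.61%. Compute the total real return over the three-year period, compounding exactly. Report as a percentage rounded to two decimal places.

Compound the nominal returns: 1.1370 × 1.0680 × 1.0690 = 1.298104.
Compound inflation: 1.0168 × 1.0878 × 0.9939 = 1.099328.
Deflate: 1.298104 / 1.099328 = 1.180816.
Total real return = 1.180816 − 1 → 18.08%.

18.08%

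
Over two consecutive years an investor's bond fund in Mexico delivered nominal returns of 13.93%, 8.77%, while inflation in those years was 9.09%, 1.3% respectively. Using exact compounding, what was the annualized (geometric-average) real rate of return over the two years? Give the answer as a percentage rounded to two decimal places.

Nominal growth factor = 1.1393 × 1.0877 = 1.23921661
Price-level growth factor = 1.0909 × 1.0130 = 1.10508170
Real growth factor = 1.23921661 / 1.10508170 = 1.12138008
Annualized real rate = 1.12138008^(1/2) − 1 = 5.8952% → 5.90%.

5.90%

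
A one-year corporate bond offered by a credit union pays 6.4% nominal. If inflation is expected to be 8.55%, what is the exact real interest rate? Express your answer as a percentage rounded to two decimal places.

-1.98%

1 + r = 1.06400 / 1.08550 = 0.980193
r = 0.980193 − 1 = -1.9807%, i.e. -1.98%.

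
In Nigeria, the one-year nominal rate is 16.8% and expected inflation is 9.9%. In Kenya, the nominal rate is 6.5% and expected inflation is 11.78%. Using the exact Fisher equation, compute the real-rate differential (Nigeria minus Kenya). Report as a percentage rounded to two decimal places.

Nigeria: (1 + 0.1680)/(1 + 0.0990) − 1 = 6.2784%
Kenya: (1 + 0.0650)/(1 + 0.1178) − 1 = -4.7236%
Differential = 6.2784% − (-4.7236%) = 11.0020% → 11.00%.

11.00%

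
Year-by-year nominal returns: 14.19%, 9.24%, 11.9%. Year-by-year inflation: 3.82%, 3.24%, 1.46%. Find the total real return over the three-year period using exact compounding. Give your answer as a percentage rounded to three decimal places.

Compound the nominal returns: 1.1419 × 1.0924 × 1.1190 = 1.395854.
Compound inflation: 1.0382 × 1.0324 × 1.0146 = 1.087487.
Deflate: 1.395854 / 1.087487 = 1.283559.
Total real return = 1.283559 − 1 → 28.356%.

28.356%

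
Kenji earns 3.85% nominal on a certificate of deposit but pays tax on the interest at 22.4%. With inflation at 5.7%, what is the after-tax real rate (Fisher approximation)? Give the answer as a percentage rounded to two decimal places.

-2.71%

After-tax nominal return = 3.85% × (1 − 0.224) = 2.9876%.
r ≈ 2.9876% − 5.7% → -2.71%.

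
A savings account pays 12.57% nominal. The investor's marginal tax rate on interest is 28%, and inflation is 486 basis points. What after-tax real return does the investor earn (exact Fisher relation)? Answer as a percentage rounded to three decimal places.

After-tax nominal return = 12.57% × (1 − 0.28) = 9.0504%.
1 + r = 1.090504 / 1.04860 = 1.039962
After-tax real rate = 1.039962 − 1 → 3.996%.

3.996%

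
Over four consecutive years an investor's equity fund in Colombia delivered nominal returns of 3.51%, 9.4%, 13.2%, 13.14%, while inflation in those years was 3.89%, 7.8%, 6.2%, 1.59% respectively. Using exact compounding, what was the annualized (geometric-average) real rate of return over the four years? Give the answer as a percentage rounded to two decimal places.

Nominal growth factor = 1.0351 × 1.0940 × 1.1320 × 1.1314 = 1.45031464
Price-level growth factor = 1.0389 × 1.0780 × 1.0620 × 1.0159 = 1.20828111
Real growth factor = 1.45031464 / 1.20828111 = 1.20031228
Annualized real rate = 1.20031228^(1/4) − 1 = 4.6703% → 4.67%.

4.67%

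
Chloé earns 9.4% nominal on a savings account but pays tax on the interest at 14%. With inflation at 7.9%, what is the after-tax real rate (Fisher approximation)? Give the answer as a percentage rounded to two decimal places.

After-tax nominal return = 9.4% × (1 − 0.14) = 8.0840%.
r ≈ 8.0840% − 7.9% → 0.18%.

0.18%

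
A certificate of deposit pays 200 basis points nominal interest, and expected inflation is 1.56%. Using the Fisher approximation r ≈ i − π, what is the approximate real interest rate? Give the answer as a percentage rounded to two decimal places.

0.44%

r ≈ i − π = 2% − 1.56% = 0.44%.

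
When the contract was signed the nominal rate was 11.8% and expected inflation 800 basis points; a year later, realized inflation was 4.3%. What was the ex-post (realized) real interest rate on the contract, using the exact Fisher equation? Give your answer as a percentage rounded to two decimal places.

7.19%

Ex-post: (1 + 0.1180)/(1 + 0.0430) − 1 = 7.1908%
So the realized real rate is 7.19%.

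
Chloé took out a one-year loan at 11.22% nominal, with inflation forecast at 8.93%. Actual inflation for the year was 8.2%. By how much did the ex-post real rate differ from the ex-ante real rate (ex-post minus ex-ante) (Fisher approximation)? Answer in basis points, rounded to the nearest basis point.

Ex-ante: 11.22% − 8.93% = 2.290%
Ex-post: 11.22% − 8.2% = 3.020%
Difference (ex-post − ex-ante) = 0.7300% → 73 basis points.

73 basis points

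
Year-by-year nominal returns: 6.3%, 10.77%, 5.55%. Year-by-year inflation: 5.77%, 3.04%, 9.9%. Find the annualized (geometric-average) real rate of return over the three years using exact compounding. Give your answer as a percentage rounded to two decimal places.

1.24%

Nominal growth factor = 1.0630 × 1.1077 × 1.0555 = 1.24283552
Price-level growth factor = 1.0577 × 1.0304 × 1.0990 = 1.19774963
Real growth factor = 1.24283552 / 1.19774963 = 1.03764216
Annualized real rate = 1.03764216^(1/3) − 1 = 1.2393% → 1.24%.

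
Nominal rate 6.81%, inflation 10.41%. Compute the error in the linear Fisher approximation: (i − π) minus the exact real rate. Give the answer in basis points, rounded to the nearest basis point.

-34 basis points

Approximate: r ≈ 6.810% − 10.410% = -3.6000%
Exact: (1 + 0.0681)/(1 + 0.1041) − 1 = -3.2606%
Error = -3.6000% − (-3.2606%) = -0.3394% → -34 basis points.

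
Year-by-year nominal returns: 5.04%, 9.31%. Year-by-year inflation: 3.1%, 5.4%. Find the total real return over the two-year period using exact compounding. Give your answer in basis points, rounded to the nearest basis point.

Compound the nominal returns: 1.0504 × 1.0931 = 1.148192.
Compound inflation: 1.0310 × 1.0540 = 1.086674.
Deflate: 1.148192 / 1.086674 = 1.056611.
Total real return = 1.056611 − 1 → 566 basis points.

566 basis points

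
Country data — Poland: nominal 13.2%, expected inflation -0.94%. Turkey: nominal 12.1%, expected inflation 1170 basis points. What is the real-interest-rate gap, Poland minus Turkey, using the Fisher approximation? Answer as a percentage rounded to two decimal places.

Poland: 13.2% − (-0.94%) = 14.140%
Turkey: 12.1% − 11.7% = 0.400%
Differential = 13.740% → 13.74%.

13.74%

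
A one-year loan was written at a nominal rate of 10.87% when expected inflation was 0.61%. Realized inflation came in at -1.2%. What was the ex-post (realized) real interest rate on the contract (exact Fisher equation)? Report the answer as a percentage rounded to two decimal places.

Ex-post: (1 + 0.1087)/(1 − 0.0120) − 1 = 12.2166%
So the realized real rate is 12.22%.

12.22%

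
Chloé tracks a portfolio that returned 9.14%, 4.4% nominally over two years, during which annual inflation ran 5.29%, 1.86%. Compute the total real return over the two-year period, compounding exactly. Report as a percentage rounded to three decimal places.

6.241%

Compound the nominal returns: 1.0914 × 1.0440 = 1.139422.
Compound inflation: 1.0529 × 1.0186 = 1.072484.
Deflate: 1.139422 / 1.072484 = 1.062414.
Total real return = 1.062414 − 1 → 6.241%.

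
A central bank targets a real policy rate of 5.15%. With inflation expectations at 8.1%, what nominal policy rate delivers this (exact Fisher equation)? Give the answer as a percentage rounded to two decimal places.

(1 + i) = (1 + r)(1 + π) = 1.05150 × 1.08100 = 1.1366715
i = 1.1366715 − 1, so the required nominal rate is 13.67%.

13.67%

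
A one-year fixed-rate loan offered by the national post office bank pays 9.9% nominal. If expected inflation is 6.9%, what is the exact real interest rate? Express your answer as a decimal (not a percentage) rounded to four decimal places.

0.0281

1 + r = 1.09900 / 1.06900 = 1.028064
r = 1.028064 − 1 = 2.8064%, i.e. 0.0281.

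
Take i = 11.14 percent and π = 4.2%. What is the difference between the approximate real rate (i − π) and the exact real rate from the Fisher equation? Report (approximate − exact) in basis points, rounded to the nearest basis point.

28 basis points

Approximate: r ≈ 11.140% − 4.200% = 6.9400%
Exact: (1 + 0.1114)/(1 + 0.0420) − 1 = 6.6603%
Error = 6.9400% − 6.6603% = 0.2797% → 28 basis points.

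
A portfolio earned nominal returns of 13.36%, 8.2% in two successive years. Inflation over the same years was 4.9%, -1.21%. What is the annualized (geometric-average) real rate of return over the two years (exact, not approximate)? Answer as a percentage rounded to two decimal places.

Compound the nominal returns: 1.1336 × 1.0820 = 1.22655520.
Compound inflation: 1.0490 × 0.9879 = 1.03630710.
Deflate: 1.22655520 / 1.03630710 = 1.18358274.
Annualized real rate = 1.18358274^(1/2) − 1 = 8.7926% → 8.79%.

8.79%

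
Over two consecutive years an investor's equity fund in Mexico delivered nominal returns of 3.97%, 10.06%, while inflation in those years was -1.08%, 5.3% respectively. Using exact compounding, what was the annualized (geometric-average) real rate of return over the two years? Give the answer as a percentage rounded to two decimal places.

4.81%

Nominal growth factor = 1.0397 × 1.1006 = 1.14429382
Price-level growth factor = 0.9892 × 1.0530 = 1.04162760
Real growth factor = 1.14429382 / 1.04162760 = 1.09856327
Annualized real rate = 1.09856327^(1/2) − 1 = 4.8124% → 4.81%.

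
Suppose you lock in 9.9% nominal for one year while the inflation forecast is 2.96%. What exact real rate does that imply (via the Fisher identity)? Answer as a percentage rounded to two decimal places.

6.74%

1 + r = 1.09900 / 1.02960 = 1.067405
r = 1.067405 − 1 = 6.7405%, i.e. 6.74%.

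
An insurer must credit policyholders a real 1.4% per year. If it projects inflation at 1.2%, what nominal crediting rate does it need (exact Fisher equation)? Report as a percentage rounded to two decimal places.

(1 + i) = (1 + r)(1 + π) = 1.01400 × 1.01200 = 1.026168
i = 1.026168 − 1, so the required nominal rate is 2.62%.

2.62%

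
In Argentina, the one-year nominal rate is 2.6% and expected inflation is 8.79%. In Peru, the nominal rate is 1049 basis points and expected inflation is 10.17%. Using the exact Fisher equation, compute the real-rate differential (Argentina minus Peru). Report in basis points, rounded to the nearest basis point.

-598 basis points

Argentina: (1 + 0.0260)/(1 + 0.0879) − 1 = -5.6899%
Peru: (1 + 0.1049)/(1 + 0.1017) − 1 = 0.2905%
Differential = -5.6899% − 0.2905% = -5.9803% → -598 basis points.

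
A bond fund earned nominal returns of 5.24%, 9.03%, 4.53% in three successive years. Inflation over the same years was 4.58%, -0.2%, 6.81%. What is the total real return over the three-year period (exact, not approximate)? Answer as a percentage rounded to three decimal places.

7.591%

Nominal growth factor = 1.0524 × 1.0903 × 1.0453 = 1.199410
Price-level growth factor = 1.0458 × 0.9980 × 1.0681 = 1.114785
Real growth factor = 1.199410 / 1.114785 = 1.075912
Total real return = 1.075912 − 1 → 7.591%.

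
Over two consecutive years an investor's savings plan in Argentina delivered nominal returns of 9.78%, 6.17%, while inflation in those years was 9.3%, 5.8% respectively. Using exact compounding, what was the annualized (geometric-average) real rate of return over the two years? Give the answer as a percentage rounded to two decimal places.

Nominal growth factor = 1.0978 × 1.0617 = 1.16553426
Price-level growth factor = 1.0930 × 1.0580 = 1.15639400
Real growth factor = 1.16553426 / 1.15639400 = 1.00790411
Annualized real rate = 1.00790411^(1/2) − 1 = 0.3944% → 0.39%.

0.39%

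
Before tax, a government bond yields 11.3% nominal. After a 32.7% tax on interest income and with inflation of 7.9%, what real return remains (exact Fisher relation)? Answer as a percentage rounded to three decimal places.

-0.273%

After-tax nominal return = 11.3% × (1 − 0.327) = 7.6049%.
1 + r = 1.076049 / 1.07900 = 0.9972651
After-tax real rate = 0.9972651 − 1 → -0.273%.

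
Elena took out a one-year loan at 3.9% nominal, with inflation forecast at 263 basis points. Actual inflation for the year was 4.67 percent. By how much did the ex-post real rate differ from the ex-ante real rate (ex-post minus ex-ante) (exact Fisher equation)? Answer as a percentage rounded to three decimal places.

-1.973%

Ex-ante: (1 + 0.0390)/(1 + 0.0263) − 1 = 1.2375%
Ex-post: (1 + 0.0390)/(1 + 0.0467) − 1 = -0.7356%
Difference (ex-post − ex-ante) = -1.9731% → -1.973%.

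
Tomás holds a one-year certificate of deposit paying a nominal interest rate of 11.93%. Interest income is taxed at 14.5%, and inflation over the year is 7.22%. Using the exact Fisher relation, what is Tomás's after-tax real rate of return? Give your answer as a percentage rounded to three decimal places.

After-tax nominal return = 11.93% × (1 − 0.145) = 10.20015%.
1 + r = 1.1020015 / 1.07220 = 1.0277947
After-tax real rate = 1.0277947 − 1 → 2.779%.

2.779%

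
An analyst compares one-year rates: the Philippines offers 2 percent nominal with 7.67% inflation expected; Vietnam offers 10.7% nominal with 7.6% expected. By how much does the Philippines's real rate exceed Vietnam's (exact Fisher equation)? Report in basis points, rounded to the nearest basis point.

The Philippines: (1 + 0.0200)/(1 + 0.0767) − 1 = -5.2661%
Vietnam: (1 + 0.1070)/(1 + 0.0760) − 1 = 2.8810%
Differential = -5.2661% − 2.8810% = -8.1471% → -815 basis points.

-815 basis points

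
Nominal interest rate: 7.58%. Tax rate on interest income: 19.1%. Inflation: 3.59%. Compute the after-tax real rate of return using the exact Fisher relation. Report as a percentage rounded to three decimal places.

After-tax nominal return = 7.58% × (1 − 0.191) = 6.13222%.
1 + r = 1.0613222 / 1.03590 = 1.024541
After-tax real rate = 1.024541 − 1 → 2.454%.

2.454%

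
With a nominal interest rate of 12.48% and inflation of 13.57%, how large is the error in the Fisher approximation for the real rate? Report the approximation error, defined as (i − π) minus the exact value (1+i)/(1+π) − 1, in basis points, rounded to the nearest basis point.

-13 basis points

Approximate: r ≈ 12.480% − 13.570% = -1.0900%
Exact: (1 + 0.1248)/(1 + 0.1357) − 1 = -0.9598%
Error = -1.0900% − (-0.9598%) = -0.1302% → -13 basis points.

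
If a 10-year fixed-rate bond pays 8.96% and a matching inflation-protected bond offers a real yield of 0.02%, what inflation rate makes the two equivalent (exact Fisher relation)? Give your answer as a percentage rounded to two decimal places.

8.94%

(1 + π) = (1 + i)/(1 + r) = 1.08960 / 1.00020 = 1.089382
Break-even inflation = 1.089382 − 1 → 8.94%.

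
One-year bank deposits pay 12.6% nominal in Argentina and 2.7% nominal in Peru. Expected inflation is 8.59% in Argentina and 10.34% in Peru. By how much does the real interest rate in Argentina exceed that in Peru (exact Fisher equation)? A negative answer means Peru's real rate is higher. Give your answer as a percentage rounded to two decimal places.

Argentina: (1 + 0.1260)/(1 + 0.0859) − 1 = 3.6928%
Peru: (1 + 0.0270)/(1 + 0.1034) − 1 = -6.9241%
Differential = 3.6928% − (-6.9241%) = 10.6168% → 10.62%.

10.62%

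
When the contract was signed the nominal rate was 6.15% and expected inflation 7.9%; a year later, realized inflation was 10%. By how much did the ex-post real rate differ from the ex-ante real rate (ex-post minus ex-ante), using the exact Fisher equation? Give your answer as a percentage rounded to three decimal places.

-1.878%

Ex-ante: (1 + 0.0615)/(1 + 0.0790) − 1 = -1.6219%
Ex-post: (1 + 0.0615)/(1 + 0.1000) − 1 = -3.5000%
Difference (ex-post − ex-ante) = -1.8781% → -1.878%.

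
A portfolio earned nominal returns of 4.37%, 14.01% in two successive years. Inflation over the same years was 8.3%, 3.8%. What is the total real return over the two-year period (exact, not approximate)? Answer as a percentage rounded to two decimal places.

5.85%

Nominal growth factor = 1.0437 × 1.1401 = 1.189922
Price-level growth factor = 1.0830 × 1.0380 = 1.124154
Real growth factor = 1.189922 / 1.124154 = 1.058505
Total real return = 1.058505 − 1 → 5.85%.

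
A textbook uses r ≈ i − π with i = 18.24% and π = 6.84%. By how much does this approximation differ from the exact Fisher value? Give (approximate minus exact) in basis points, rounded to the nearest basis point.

73 basis points

Approximate: r ≈ 18.240% − 6.840% = 11.4000%
Exact: (1 + 0.1824)/(1 + 0.0684) − 1 = 10.6702%
Error = 11.4000% − 10.6702% = 0.7298% → 73 basis points.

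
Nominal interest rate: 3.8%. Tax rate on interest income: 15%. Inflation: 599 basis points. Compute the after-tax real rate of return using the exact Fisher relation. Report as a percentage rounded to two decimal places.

After-tax nominal return = 3.8% × (1 − 0.15) = 3.2300%.
1 + r = 1.03230 / 1.05990 = 0.973960
After-tax real rate = 0.973960 − 1 → -2.60%.

-2.60%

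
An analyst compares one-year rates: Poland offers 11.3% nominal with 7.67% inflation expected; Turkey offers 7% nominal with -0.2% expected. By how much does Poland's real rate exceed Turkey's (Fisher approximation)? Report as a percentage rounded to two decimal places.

-3.57%

Poland: 11.3% − 7.67% = 3.630%
Turkey: 7% − (-0.2%) = 7.200%
Differential = -3.570% → -3.57%.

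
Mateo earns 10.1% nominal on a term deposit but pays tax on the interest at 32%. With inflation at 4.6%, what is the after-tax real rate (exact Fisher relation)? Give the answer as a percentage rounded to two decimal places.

2.17%

After-tax nominal return = 10.1% × (1 − 0.32) = 6.8680%.
1 + r = 1.06868 / 1.04600 = 1.021683
After-tax real rate = 1.021683 − 1 → 2.17%.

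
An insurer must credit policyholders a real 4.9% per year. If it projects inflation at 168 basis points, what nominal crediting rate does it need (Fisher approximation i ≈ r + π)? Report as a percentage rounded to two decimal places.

6.58%

i ≈ r + π = 4.9% + 1.68% = 6.58%.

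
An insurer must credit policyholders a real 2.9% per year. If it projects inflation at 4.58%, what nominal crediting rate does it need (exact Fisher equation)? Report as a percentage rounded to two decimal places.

7.61%

(1 + i) = (1 + r)(1 + π) = 1.02900 × 1.04580 = 1.0761282
i = 1.0761282 − 1, so the required nominal rate is 7.61%.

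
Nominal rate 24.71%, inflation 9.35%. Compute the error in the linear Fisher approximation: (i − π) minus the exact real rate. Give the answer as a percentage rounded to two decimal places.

1.31%

Approximate: r ≈ 24.710% − 9.350% = 15.3600%
Exact: (1 + 0.2471)/(1 + 0.0935) − 1 = 14.0466%
Error = 15.3600% − 14.0466% = 1.3134% → 1.31%.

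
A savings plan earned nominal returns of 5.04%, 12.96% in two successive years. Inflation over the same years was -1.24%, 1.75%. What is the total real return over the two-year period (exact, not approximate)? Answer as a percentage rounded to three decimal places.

Compound the nominal returns: 1.0504 × 1.1296 = 1.186532.
Compound inflation: 0.9876 × 1.0175 = 1.004883.
Deflate: 1.186532 / 1.004883 = 1.180766.
Total real return = 1.180766 − 1 → 18.077%.

18.077%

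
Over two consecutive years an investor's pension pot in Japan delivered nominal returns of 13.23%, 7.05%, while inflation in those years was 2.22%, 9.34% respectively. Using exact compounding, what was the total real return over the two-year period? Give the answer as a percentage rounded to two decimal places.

Nominal growth factor = 1.1323 × 1.0705 = 1.212127
Price-level growth factor = 1.0222 × 1.0934 = 1.117673
Real growth factor = 1.212127 / 1.117673 = 1.084509
Total real return = 1.084509 − 1 → 8.45%.

8.45%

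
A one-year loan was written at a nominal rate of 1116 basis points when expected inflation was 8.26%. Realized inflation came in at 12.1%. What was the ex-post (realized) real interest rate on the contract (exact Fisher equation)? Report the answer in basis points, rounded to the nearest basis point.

Ex-post: (1 + 0.1116)/(1 + 0.1210) − 1 = -0.8385%
So the realized real rate is -84 basis points.

-84 basis points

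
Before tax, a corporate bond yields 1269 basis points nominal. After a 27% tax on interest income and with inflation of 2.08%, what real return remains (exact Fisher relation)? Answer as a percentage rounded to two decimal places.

7.04%

After-tax nominal return = 12.69% × (1 − 0.27) = 9.2637%.
1 + r = 1.092637 / 1.02080 = 1.070373
After-tax real rate = 1.070373 − 1 → 7.04%.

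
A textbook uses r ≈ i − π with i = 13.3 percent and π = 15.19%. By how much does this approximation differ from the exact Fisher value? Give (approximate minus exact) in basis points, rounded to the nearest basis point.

-25 basis points

Approximate: r ≈ 13.300% − 15.190% = -1.8900%
Exact: (1 + 0.1330)/(1 + 0.1519) − 1 = -1.6408%
Error = -1.8900% − (-1.6408%) = -0.2492% → -25 basis points.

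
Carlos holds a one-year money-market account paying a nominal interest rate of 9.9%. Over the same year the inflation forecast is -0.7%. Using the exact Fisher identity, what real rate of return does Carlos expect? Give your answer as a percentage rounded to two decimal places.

By the Fisher identity, 1 + r = (1 + i)/(1 + π).
1 + r = 1.09900 / 0.99300 = 1.106747
r = 1.106747 − 1 = 10.6747%, i.e. 10.67%.

10.67%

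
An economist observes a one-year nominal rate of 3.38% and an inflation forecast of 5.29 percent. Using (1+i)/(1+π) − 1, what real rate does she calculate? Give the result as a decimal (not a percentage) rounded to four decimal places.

1 + r = 1.03380 / 1.05290 = 0.981860
r = 0.981860 − 1 = -1.8140%, i.e. -0.0181.

-0.0181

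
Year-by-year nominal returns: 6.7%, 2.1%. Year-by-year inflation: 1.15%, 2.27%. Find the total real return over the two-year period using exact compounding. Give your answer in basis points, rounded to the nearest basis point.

Nominal growth factor = 1.0670 × 1.0210 = 1.089407
Price-level growth factor = 1.0115 × 1.0227 = 1.034461
Real growth factor = 1.089407 / 1.034461 = 1.053116
Total real return = 1.053116 − 1 → 531 basis points.

531 basis points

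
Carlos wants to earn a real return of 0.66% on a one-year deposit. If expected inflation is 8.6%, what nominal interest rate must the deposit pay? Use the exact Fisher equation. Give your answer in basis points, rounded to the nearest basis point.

(1 + i) = (1 + r)(1 + π) = 1.00660 × 1.08600 = 1.0931676
i = 1.0931676 − 1, so the required nominal rate is 932 basis points.

932 basis points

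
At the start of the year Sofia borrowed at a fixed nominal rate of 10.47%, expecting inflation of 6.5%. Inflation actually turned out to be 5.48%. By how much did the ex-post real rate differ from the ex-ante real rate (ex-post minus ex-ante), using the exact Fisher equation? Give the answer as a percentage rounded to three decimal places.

1.003%

Ex-ante: (1 + 0.1047)/(1 + 0.0650) − 1 = 3.7277%
Ex-post: (1 + 0.1047)/(1 + 0.0548) − 1 = 4.7308%
Difference (ex-post − ex-ante) = 1.0031% → 1.003%.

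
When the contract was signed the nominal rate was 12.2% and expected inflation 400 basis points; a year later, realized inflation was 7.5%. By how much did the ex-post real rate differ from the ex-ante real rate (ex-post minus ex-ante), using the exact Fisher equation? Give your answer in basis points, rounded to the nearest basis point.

Ex-ante: (1 + 0.1220)/(1 + 0.0400) − 1 = 7.8846%
Ex-post: (1 + 0.1220)/(1 + 0.0750) − 1 = 4.3721%
Difference (ex-post − ex-ante) = -3.5125% → -351 basis points.

-351 basis points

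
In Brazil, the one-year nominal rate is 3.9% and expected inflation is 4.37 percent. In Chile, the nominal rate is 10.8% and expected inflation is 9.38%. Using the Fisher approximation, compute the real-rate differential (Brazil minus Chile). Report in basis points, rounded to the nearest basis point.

Brazil: 3.9% − 4.37% = -0.470%
Chile: 10.8% − 9.38% = 1.420%
Differential = -1.890% → -189 basis points.

-189 basis points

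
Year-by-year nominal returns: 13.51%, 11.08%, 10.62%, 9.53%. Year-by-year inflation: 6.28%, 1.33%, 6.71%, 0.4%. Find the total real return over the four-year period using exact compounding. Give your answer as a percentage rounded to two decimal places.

Compound the nominal returns: 1.1351 × 1.1108 × 1.1062 × 1.0953 = 1.527695.
Compound inflation: 1.0628 × 1.0133 × 1.0671 × 1.0040 = 1.153794.
Deflate: 1.527695 / 1.153794 = 1.324062.
Total real return = 1.324062 − 1 → 32.41%.

32.41%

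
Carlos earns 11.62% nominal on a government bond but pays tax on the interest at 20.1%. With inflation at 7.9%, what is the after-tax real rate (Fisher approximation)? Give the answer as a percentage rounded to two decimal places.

1.38%

After-tax nominal return = 11.62% × (1 − 0.201) = 9.28438%.
r ≈ 9.28438% − 7.9% → 1.38%.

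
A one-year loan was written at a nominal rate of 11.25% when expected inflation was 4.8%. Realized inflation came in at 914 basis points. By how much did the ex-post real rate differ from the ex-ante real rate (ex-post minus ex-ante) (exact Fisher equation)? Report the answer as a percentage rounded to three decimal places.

-4.221%

Ex-ante: (1 + 0.1125)/(1 + 0.0480) − 1 = 6.1546%
Ex-post: (1 + 0.1125)/(1 + 0.0914) − 1 = 1.9333%
Difference (ex-post − ex-ante) = -4.2213% → -4.221%.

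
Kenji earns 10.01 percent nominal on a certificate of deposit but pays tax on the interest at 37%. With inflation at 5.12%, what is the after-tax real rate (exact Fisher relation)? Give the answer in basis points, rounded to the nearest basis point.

113 basis points

After-tax nominal return = 10.01% × (1 − 0.37) = 6.3063%.
1 + r = 1.063063 / 1.05120 = 1.011285
After-tax real rate = 1.011285 − 1 → 113 basis points.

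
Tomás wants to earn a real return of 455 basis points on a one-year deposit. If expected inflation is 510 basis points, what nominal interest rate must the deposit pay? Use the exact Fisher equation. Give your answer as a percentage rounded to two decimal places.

(1 + i) = (1 + r)(1 + π) = 1.04550 × 1.05100 = 1.0988205
i = 1.0988205 − 1, so the required nominal rate is 9.88%.

9.88%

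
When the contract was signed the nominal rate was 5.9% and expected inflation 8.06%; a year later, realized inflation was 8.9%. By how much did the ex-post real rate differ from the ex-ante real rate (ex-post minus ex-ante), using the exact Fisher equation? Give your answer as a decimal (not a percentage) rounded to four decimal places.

Ex-ante: (1 + 0.0590)/(1 + 0.0806) − 1 = -1.9989%
Ex-post: (1 + 0.0590)/(1 + 0.0890) − 1 = -2.7548%
Difference (ex-post − ex-ante) = -0.7559% → -0.0076.

-0.0076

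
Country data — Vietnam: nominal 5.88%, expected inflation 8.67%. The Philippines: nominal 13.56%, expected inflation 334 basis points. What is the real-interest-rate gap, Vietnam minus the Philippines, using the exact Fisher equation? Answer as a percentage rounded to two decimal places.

-12.46%

Vietnam: (1 + 0.0588)/(1 + 0.0867) − 1 = -2.5674%
The Philippines: (1 + 0.1356)/(1 + 0.0334) − 1 = 9.8897%
Differential = -2.5674% − 9.8897% = -12.4571% → -12.46%.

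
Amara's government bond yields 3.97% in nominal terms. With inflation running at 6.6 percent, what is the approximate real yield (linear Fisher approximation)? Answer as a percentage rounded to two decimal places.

-2.63%

r ≈ i − π = 3.97% − 6.6% = -2.63%.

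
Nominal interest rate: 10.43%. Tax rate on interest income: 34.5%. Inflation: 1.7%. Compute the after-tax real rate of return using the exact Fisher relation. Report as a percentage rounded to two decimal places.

5.05%

After-tax nominal return = 10.43% × (1 − 0.345) = 6.83165%.
1 + r = 1.0683165 / 1.01700 = 1.050459
After-tax real rate = 1.050459 − 1 → 5.05%.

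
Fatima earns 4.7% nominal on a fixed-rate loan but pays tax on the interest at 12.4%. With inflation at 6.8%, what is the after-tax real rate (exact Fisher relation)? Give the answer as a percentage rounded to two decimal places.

-2.51%

After-tax nominal return = 4.7% × (1 − 0.124) = 4.1172%.
1 + r = 1.041172 / 1.06800 = 0.974880
After-tax real rate = 0.974880 − 1 → -2.51%.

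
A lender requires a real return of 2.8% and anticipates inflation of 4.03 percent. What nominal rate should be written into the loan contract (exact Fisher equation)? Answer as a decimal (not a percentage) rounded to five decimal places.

0.06943

(1 + i) = (1 + r)(1 + π) = 1.02800 × 1.04030 = 1.0694284
i = 1.0694284 − 1, so the required nominal rate is 0.06943.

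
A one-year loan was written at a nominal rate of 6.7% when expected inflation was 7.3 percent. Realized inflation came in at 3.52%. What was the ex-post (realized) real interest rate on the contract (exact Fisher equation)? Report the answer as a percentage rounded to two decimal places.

Ex-post: (1 + 0.0670)/(1 + 0.0352) − 1 = 3.0719%
So the realized real rate is 3.07%.

3.07%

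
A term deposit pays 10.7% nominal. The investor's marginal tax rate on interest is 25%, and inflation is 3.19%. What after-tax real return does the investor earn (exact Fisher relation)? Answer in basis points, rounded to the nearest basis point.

After-tax nominal return = 10.7% × (1 − 0.25) = 8.0250%.
1 + r = 1.08025 / 1.03190 = 1.046855
After-tax real rate = 1.046855 − 1 → 469 basis points.

469 basis points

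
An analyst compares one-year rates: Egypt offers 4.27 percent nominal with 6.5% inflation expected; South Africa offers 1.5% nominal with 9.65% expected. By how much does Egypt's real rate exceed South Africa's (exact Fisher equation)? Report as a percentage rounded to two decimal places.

5.34%

Egypt: (1 + 0.0427)/(1 + 0.0650) − 1 = -2.0939%
South Africa: (1 + 0.0150)/(1 + 0.0965) − 1 = -7.4327%
Differential = -2.0939% − (-7.4327%) = 5.3388% → 5.34%.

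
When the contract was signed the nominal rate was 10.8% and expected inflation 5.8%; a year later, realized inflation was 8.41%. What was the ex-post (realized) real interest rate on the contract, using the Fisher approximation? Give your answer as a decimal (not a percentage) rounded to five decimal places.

Ex-post: 10.8% − 8.41% = 2.390%
So the realized real rate is 0.02390.

0.02390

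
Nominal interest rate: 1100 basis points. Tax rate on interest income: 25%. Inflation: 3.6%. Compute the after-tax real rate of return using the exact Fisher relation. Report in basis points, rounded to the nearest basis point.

449 basis points

After-tax nominal return = 11% × (1 − 0.25) = 8.2500%.
1 + r = 1.08250 / 1.03600 = 1.044884
After-tax real rate = 1.044884 − 1 → 449 basis points.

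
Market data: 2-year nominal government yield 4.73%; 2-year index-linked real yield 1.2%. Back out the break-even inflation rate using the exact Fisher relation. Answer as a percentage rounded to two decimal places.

3.49%

(1 + π) = (1 + i)/(1 + r) = 1.04730 / 1.01200 = 1.034881
Break-even inflation = 1.034881 − 1 → 3.49%.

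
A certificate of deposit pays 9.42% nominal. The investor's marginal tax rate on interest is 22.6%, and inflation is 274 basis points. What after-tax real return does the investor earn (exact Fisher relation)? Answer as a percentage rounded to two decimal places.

4.43%

After-tax nominal return = 9.42% × (1 − 0.226) = 7.29108%.
1 + r = 1.0729108 / 1.02740 = 1.044297
After-tax real rate = 1.044297 − 1 → 4.43%.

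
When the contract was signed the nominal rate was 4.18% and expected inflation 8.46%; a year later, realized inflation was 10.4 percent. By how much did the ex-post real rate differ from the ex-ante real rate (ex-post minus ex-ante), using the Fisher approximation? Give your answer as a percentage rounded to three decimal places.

Ex-ante: 4.18% − 8.46% = -4.280%
Ex-post: 4.18% − 10.4% = -6.220%
Difference (ex-post − ex-ante) = -1.9400% → -1.940%.

-1.940%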